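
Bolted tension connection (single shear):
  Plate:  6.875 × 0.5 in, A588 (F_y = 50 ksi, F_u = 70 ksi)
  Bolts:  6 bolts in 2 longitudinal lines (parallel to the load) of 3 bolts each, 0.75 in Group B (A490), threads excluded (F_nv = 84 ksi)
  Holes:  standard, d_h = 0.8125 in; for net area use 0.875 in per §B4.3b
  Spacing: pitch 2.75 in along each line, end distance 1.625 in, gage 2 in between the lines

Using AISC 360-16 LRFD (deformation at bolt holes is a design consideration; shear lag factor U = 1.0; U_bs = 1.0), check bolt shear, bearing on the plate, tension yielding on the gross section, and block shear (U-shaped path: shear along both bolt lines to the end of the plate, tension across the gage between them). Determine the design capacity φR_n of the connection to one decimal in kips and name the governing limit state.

Bolt shear: A_b = π(0.75)²/4 = 0.44179 in². φR_n = 0.75 × 84 × 0.44179 × 6 × 1 = 167.0 kips.
Bearing (0.5 in plate, F_u = 70 ksi): end bolts L_c = 1.625 − 0.8125/2 = 1.21875, R_n = min(1.2×1.21875×0.5×70, 2.4×0.75×0.5×70) = 51.188 kips/bolt; interior L_c = 2.75 − 0.8125 = 1.9375, R_n = 63 kips/bolt. φR_n = 0.75 × (2×51.188 + 4×63) = 265.8 kips.
Tension yield (gross): A_g = 6.875×0.5 = 3.4375 in². φR_n = 0.90 × 50 × 3.4375 = 154.7 kips.
Block shear: shear path 2×[1.625+2×2.75] = 2×7.125 in, A_gv = 7.125, A_nv = 2×(7.125 − 2.5×0.875)×0.5 = 4.9375 in²; tension across gage: (2 − 1×0.875)×0.5 = 0.5625 in². R_n = min(0.6×70×4.9375, 0.6×50×7.125) + 1.0×70×0.5625 = min(207.38, 213.75) + 39.375 = 246.76 kips. φR_n = 0.75 × 246.76 = 185.1 kips.
Governing: min(167.0, 265.8, 154.7, 185.1) = 154.7 kips → gross-section yield.

154.7 kips (gross-section yield governs)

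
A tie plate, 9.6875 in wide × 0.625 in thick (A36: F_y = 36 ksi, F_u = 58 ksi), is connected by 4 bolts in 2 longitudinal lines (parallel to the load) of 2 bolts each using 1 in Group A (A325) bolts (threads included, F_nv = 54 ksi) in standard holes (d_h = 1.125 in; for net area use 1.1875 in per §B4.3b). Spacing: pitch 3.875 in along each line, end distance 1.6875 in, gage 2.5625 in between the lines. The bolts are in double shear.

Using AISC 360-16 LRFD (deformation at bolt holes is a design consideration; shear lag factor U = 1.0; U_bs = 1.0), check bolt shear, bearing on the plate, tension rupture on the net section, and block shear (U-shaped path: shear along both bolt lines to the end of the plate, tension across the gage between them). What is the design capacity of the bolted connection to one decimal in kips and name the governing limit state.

Bolt shear: A_b = π(1)²/4 = 0.7854 in². φR_n = 0.75 × 54 × 0.7854 × 4 × 2 = 254.5 kips.
Bearing (0.625 in plate, F_u = 58 ksi): end bolts L_c = 1.6875 − 1.125/2 = 1.125, R_n = min(1.2×1.125×0.625×58, 2.4×1×0.625×58) = 48.938 kips/bolt; interior L_c = 3.875 − 1.125 = 2.75, R_n = 87 kips/bolt. φR_n = 0.75 × (2×48.938 + 2×87) = 203.9 kips.
Tension rupture (net): A_n = (9.6875 − 2×1.1875)×0.625 = 4.5703 in² (U = 1.0, A_e = A_n). φR_n = 0.75 × 58 × 4.5703 = 198.8 kips.
Block shear: shear path 2×[1.6875+1×3.875] = 2×5.5625 in, A_gv = 6.9531, A_nv = 2×(5.5625 − 1.5×1.1875)×0.625 = 4.7266 in²; tension across gage: (2.5625 − 1×1.1875)×0.625 = 0.85938 in². R_n = min(0.6×58×4.7266, 0.6×36×6.9531) + 1.0×58×0.85938 = min(164.49, 150.19) + 49.844 = 200.03 kips. φR_n = 0.75 × 200.03 = 150.0 kips.
Governing: min(254.5, 203.9, 198.8, 150.0) = 150.0 kips → block shear.

150.0 kips (block shear governs)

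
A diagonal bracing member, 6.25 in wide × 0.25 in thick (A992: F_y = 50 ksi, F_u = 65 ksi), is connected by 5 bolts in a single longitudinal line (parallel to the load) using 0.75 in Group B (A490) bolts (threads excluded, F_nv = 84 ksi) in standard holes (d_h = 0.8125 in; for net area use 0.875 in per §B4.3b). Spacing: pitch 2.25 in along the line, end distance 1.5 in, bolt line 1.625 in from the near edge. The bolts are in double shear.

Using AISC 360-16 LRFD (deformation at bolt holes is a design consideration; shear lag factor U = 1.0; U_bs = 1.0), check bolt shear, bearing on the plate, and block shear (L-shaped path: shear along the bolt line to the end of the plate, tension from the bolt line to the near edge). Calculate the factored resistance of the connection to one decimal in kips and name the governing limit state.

Bolt shear: A_b = π(0.75)²/4 = 0.44179 in². φR_n = 0.75 × 84 × 0.44179 × 5 × 2 = 278.3 kips.
Bearing (0.25 in plate, F_u = 65 ksi): end bolts L_c = 1.5 − 0.8125/2 = 1.09375, R_n = min(1.2×1.09375×0.25×65, 2.4×0.75×0.25×65) = 21.328 kips/bolt; interior L_c = 2.25 − 0.8125 = 1.4375, R_n = 28.031 kips/bolt. φR_n = 0.75 × (1×21.328 + 4×28.031) = 100.1 kips.
Block shear: shear path 1×[1.5+4×2.25] = 1×10.5 in, A_gv = 2.625, A_nv = 1×(10.5 − 4.5×0.875)×0.25 = 1.6406 in²; tension to near edge: (1.625 − 0.5×0.875)×0.25 = 0.29688 in². R_n = min(0.6×65×1.6406, 0.6×50×2.625) + 1.0×65×0.29688 = min(63.983, 78.75) + 19.297 = 83.28 kips. φR_n = 0.75 × 83.28 = 62.5 kips.
Governing: min(278.3, 100.1, 62.5) = 62.5 kips → block shear.

62.5 kips (block shear governs)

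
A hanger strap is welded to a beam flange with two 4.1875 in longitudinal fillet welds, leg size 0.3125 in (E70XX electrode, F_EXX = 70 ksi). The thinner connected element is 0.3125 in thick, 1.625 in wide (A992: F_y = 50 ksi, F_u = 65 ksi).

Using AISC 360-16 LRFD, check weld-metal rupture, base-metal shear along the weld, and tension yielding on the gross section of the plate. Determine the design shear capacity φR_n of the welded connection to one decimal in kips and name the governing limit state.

Weld metal: throat = 0.707×0.3125 = 0.22094 in, L = 2×4.1875 = 8.375 in. φR_n = 0.75 × 0.6 × 70 × 0.22094 × 8.375 = 58.3 kips.
Base metal shear (0.3125 in plate): yield φR_n = 1.0×0.6×50×0.3125×8.375 = 78.5 kips; rupture φR_n = 0.75×0.6×65×0.3125×8.375 = 76.6 kips; take 76.6 kips (rupture).
Tension yield (gross): A_g = 1.625×0.3125 = 0.50781 in². φR_n = 0.90 × 50 × 0.50781 = 22.9 kips.
Governing: min(58.3, 76.6, 22.9) = 22.9 kips → gross-section yield.

22.9 kips (gross-section yield governs)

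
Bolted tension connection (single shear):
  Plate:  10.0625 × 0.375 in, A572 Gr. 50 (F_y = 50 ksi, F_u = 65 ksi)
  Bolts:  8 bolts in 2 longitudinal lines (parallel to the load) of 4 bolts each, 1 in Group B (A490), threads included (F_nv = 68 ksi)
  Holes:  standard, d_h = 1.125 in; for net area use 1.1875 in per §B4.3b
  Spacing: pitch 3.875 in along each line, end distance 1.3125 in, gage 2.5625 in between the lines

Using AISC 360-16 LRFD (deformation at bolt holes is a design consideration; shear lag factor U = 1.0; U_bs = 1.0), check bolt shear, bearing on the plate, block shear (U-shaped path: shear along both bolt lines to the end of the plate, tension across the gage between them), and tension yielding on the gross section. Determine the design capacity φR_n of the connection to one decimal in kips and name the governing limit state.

Bolt shear: A_b = π(1)²/4 = 0.7854 in². φR_n = 0.75 × 68 × 0.7854 × 8 × 1 = 320.4 kips.
Bearing (0.375 in plate, F_u = 65 ksi): end bolts L_c = 1.3125 − 1.125/2 = 0.75, R_n = min(1.2×0.75×0.375×65, 2.4×1×0.375×65) = 21.938 kips/bolt; interior L_c = 3.875 − 1.125 = 2.75, R_n = 58.5 kips/bolt. φR_n = 0.75 × (2×21.938 + 6×58.5) = 296.2 kips.
Block shear: shear path 2×[1.3125+3×3.875] = 2×12.9375 in, A_gv = 9.7031, A_nv = 2×(12.9375 − 3.5×1.1875)×0.375 = 6.5859 in²; tension across gage: (2.5625 − 1×1.1875)×0.375 = 0.51563 in². R_n = min(0.6×65×6.5859, 0.6×50×9.7031) + 1.0×65×0.51563 = min(256.85, 291.09) + 33.516 = 290.37 kips. φR_n = 0.75 × 290.37 = 217.8 kips.
Tension yield (gross): A_g = 10.0625×0.375 = 3.7734 in². φR_n = 0.90 × 50 × 3.7734 = 169.8 kips.
Governing: min(320.4, 296.2, 217.8, 169.8) = 169.8 kips → gross-section yield.

169.8 kips (gross-section yield governs)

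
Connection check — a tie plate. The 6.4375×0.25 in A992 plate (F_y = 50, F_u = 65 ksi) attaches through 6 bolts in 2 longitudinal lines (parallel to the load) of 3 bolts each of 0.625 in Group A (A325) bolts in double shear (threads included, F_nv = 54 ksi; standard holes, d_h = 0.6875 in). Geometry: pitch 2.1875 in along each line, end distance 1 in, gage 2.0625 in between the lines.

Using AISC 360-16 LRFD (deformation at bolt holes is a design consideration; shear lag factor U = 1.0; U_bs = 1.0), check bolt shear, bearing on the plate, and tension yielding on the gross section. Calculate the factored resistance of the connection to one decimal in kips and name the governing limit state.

72.4 kips (gross-section yield governs)

Bolt shear: A_b = π(0.625)²/4 = 0.3068 in². φR_n = 0.75 × 54 × 0.3068 × 6 × 2 = 149.1 kips.
Bearing (0.25 in plate, F_u = 65 ksi): end bolts L_c = 1 − 0.6875/2 = 0.65625, R_n = min(1.2×0.65625×0.25×65, 2.4×0.625×0.25×65) = 12.797 kips/bolt; interior L_c = 2.1875 − 0.6875 = 1.5, R_n = 24.375 kips/bolt. φR_n = 0.75 × (2×12.797 + 4×24.375) = 92.3 kips.
Tension yield (gross): A_g = 6.4375×0.25 = 1.6094 in². φR_n = 0.90 × 50 × 1.6094 = 72.4 kips.
Governing: min(149.1, 92.3, 72.4) = 72.4 kips → gross-section yield.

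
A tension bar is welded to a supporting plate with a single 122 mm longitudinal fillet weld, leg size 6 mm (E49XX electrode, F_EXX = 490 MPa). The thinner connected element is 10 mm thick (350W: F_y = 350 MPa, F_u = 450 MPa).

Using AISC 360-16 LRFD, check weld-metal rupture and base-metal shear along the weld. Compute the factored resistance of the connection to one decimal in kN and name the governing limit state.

Weld metal: throat = 0.707×6 = 4.242 mm, L = 122 mm. φR_n = 0.75 × 0.6 × 490 × 4.242 × 122 = 114.1 kN.
Base metal shear (10 mm plate): yield φR_n = 1.0×0.6×350×10×122 = 256.2 kN; rupture φR_n = 0.75×0.6×450×10×122 = 247.1 kN; take 247.1 kN (rupture).
Governing: min(114.1, 247.1) = 114.1 kN → weld metal.

114.1 kN (weld metal governs)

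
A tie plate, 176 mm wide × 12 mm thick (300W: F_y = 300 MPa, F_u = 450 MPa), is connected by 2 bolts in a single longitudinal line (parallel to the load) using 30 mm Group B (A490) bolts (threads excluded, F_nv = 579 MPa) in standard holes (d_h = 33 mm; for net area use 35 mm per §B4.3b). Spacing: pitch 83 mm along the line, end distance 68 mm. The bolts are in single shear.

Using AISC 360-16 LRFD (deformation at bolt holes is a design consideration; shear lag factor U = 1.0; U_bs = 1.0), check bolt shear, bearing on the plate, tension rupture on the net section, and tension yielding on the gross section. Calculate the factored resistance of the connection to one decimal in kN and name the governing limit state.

Bolt shear: A_b = π(30)²/4 = 706.86 mm². φR_n = 0.75 × 579 × 706.86 × 2 × 1 = 613.9 kN.
Bearing (12 mm plate, F_u = 450 MPa): end bolts L_c = 68 − 33/2 = 51.5, R_n = min(1.2×51.5×12×450, 2.4×30×12×450) = 333.72 kN/bolt; interior L_c = 83 − 33 = 50, R_n = 324 kN/bolt. φR_n = 0.75 × (1×333.72 + 1×324) = 493.3 kN.
Tension rupture (net): A_n = (176 − 1×35)×12 = 1692 mm² (U = 1.0, A_e = A_n). φR_n = 0.75 × 450 × 1692 = 571.1 kN.
Tension yield (gross): A_g = 176×12 = 2112 mm². φR_n = 0.90 × 300 × 2112 = 570.2 kN.
Governing: min(613.9, 493.3, 571.1, 570.2) = 493.3 kN → bearing.

493.3 kN (bearing governs)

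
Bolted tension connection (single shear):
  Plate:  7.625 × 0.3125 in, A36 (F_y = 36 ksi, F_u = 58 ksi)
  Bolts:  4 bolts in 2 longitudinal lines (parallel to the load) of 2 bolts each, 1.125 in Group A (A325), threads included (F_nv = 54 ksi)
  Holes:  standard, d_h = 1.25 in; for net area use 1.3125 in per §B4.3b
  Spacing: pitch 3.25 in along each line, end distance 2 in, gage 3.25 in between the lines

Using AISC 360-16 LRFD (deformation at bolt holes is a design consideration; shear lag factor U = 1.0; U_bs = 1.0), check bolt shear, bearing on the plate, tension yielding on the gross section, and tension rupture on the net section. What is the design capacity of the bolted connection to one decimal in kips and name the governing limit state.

Bolt shear: A_b = π(1.125)²/4 = 0.99402 in². φR_n = 0.75 × 54 × 0.99402 × 4 × 1 = 161.0 kips.
Bearing (0.3125 in plate, F_u = 58 ksi): end bolts L_c = 2 − 1.25/2 = 1.375, R_n = min(1.2×1.375×0.3125×58, 2.4×1.125×0.3125×58) = 29.906 kips/bolt; interior L_c = 3.25 − 1.25 = 2, R_n = 43.5 kips/bolt. φR_n = 0.75 × (2×29.906 + 2×43.5) = 110.1 kips.
Tension yield (gross): A_g = 7.625×0.3125 = 2.3828 in². φR_n = 0.90 × 36 × 2.3828 = 77.2 kips.
Tension rupture (net): A_n = (7.625 − 2×1.3125)×0.3125 = 1.5625 in² (U = 1.0, A_e = A_n). φR_n = 0.75 × 58 × 1.5625 = 68.0 kips.
Governing: min(161.0, 110.1, 77.2, 68.0) = 68.0 kips → net-section rupture.

68.0 kips (net-section rupture governs)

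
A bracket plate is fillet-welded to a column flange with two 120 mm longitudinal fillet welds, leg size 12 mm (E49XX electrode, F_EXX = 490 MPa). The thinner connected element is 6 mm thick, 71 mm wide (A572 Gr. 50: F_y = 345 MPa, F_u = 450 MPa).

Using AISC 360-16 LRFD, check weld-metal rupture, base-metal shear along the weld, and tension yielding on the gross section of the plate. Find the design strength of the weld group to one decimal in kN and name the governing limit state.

132.3 kN (gross-section yield governs)

Weld metal: throat = 0.707×12 = 8.484 mm, L = 2×120 = 240 mm. φR_n = 0.75 × 0.6 × 490 × 8.484 × 240 = 449.0 kN.
Base metal shear (6 mm plate): yield φR_n = 1.0×0.6×345×6×240 = 298.1 kN; rupture φR_n = 0.75×0.6×450×6×240 = 291.6 kN; take 291.6 kN (rupture).
Tension yield (gross): A_g = 71×6 = 426 mm². φR_n = 0.90 × 345 × 426 = 132.3 kN.
Governing: min(449.0, 291.6, 132.3) = 132.3 kN → gross-section yield.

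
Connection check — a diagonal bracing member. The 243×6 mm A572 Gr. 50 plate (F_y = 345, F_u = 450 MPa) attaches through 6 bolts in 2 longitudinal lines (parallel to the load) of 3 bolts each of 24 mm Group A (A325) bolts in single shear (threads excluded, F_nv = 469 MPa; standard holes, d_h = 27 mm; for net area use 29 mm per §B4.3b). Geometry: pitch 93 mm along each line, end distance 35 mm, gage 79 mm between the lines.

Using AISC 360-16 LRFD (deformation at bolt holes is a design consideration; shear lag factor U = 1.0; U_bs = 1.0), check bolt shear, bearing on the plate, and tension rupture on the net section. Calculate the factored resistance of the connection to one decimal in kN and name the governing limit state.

Bolt shear: A_b = π(24)²/4 = 452.39 mm². φR_n = 0.75 × 469 × 452.39 × 6 × 1 = 954.8 kN.
Bearing (6 mm plate, F_u = 450 MPa): end bolts L_c = 35 − 27/2 = 21.5, R_n = min(1.2×21.5×6×450, 2.4×24×6×450) = 69.66 kN/bolt; interior L_c = 93 − 27 = 66, R_n = 155.52 kN/bolt. φR_n = 0.75 × (2×69.66 + 4×155.52) = 571.1 kN.
Tension rupture (net): A_n = (243 − 2×29)×6 = 1110 mm² (U = 1.0, A_e = A_n). φR_n = 0.75 × 450 × 1110 = 374.6 kN.
Governing: min(954.8, 571.1, 374.6) = 374.6 kN → net-section rupture.

374.6 kN (net-section rupture governs)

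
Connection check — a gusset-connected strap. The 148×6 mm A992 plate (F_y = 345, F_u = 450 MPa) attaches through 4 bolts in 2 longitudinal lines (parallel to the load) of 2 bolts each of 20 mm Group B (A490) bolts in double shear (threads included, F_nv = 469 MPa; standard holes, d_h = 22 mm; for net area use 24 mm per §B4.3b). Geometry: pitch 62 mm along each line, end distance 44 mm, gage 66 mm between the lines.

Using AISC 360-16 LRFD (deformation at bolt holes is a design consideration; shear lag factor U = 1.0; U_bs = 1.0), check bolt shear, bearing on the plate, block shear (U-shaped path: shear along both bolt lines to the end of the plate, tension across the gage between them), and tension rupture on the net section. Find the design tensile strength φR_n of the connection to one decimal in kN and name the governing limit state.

202.5 kN (net-section rupture governs)

Bolt shear: A_b = π(20)²/4 = 314.16 mm². φR_n = 0.75 × 469 × 314.16 × 4 × 2 = 884.0 kN.
Bearing (6 mm plate, F_u = 450 MPa): end bolts L_c = 44 − 22/2 = 33, R_n = min(1.2×33×6×450, 2.4×20×6×450) = 106.92 kN/bolt; interior L_c = 62 − 22 = 40, R_n = 129.6 kN/bolt. φR_n = 0.75 × (2×106.92 + 2×129.6) = 354.8 kN.
Block shear: shear path 2×[44+1×62] = 2×106 mm, A_gv = 1272, A_nv = 2×(106 − 1.5×24)×6 = 840 mm²; tension across gage: (66 − 1×24)×6 = 252 mm². R_n = min(0.6×450×840, 0.6×345×1272) + 1.0×450×252 = min(226.8, 263.3) + 113.4 = 340.2 kN. φR_n = 0.75 × 340.2 = 255.2 kN.
Tension rupture (net): A_n = (148 − 2×24)×6 = 600 mm² (U = 1.0, A_e = A_n). φR_n = 0.75 × 450 × 600 = 202.5 kN.
Governing: min(884.0, 354.8, 255.2, 202.5) = 202.5 kN → net-section rupture.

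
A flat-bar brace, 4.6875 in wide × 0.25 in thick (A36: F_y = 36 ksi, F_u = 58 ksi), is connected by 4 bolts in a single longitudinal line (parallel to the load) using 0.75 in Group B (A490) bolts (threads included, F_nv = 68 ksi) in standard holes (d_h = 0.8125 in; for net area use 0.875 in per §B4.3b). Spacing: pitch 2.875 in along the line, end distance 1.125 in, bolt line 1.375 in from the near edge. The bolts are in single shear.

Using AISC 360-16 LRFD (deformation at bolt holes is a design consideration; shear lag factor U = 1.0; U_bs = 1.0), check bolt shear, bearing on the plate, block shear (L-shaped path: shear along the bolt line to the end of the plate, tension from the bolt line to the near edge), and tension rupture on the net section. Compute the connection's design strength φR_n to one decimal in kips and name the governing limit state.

Bolt shear: A_b = π(0.75)²/4 = 0.44179 in². φR_n = 0.75 × 68 × 0.44179 × 4 × 1 = 90.1 kips.
Bearing (0.25 in plate, F_u = 58 ksi): end bolts L_c = 1.125 − 0.8125/2 = 0.71875, R_n = min(1.2×0.71875×0.25×58, 2.4×0.75×0.25×58) = 12.506 kips/bolt; interior L_c = 2.875 − 0.8125 = 2.0625, R_n = 26.1 kips/bolt. φR_n = 0.75 × (1×12.506 + 3×26.1) = 68.1 kips.
Block shear: shear path 1×[1.125+3×2.875] = 1×9.75 in, A_gv = 2.4375, A_nv = 1×(9.75 − 3.5×0.875)×0.25 = 1.6719 in²; tension to near edge: (1.375 − 0.5×0.875)×0.25 = 0.23438 in². R_n = min(0.6×58×1.6719, 0.6×36×2.4375) + 1.0×58×0.23438 = min(58.182, 52.65) + 13.594 = 66.244 kips. φR_n = 0.75 × 66.244 = 49.7 kips.
Tension rupture (net): A_n = (4.6875 − 1×0.875)×0.25 = 0.95313 in² (U = 1.0, A_e = A_n). φR_n = 0.75 × 58 × 0.95313 = 41.5 kips.
Governing: min(90.1, 68.1, 49.7, 41.5) = 41.5 kips → net-section rupture.

41.5 kips (net-section rupture governs)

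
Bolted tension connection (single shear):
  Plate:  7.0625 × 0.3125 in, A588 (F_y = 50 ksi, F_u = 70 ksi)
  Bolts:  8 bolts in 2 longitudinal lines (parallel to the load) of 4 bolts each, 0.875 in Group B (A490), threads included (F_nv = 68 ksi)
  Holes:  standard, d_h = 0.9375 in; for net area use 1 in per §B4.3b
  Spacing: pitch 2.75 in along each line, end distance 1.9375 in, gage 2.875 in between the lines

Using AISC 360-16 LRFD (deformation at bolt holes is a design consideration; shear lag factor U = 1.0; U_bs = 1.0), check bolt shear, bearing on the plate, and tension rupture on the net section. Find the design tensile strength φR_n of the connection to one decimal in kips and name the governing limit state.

Bolt shear: A_b = π(0.875)²/4 = 0.60132 in². φR_n = 0.75 × 68 × 0.60132 × 8 × 1 = 245.3 kips.
Bearing (0.3125 in plate, F_u = 70 ksi): end bolts L_c = 1.9375 − 0.9375/2 = 1.46875, R_n = min(1.2×1.46875×0.3125×70, 2.4×0.875×0.3125×70) = 38.555 kips/bolt; interior L_c = 2.75 − 0.9375 = 1.8125, R_n = 45.938 kips/bolt. φR_n = 0.75 × (2×38.555 + 6×45.938) = 264.6 kips.
Tension rupture (net): A_n = (7.0625 − 2×1)×0.3125 = 1.582 in² (U = 1.0, A_e = A_n). φR_n = 0.75 × 70 × 1.582 = 83.1 kips.
Governing: min(245.3, 264.6, 83.1) = 83.1 kips → net-section rupture.

83.1 kips (net-section rupture governs)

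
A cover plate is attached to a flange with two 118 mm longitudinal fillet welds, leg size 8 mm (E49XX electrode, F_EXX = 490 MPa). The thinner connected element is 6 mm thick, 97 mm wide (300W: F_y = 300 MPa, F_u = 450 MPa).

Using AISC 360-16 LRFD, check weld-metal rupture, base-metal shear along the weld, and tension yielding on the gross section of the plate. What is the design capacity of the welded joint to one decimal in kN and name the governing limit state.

Weld metal: throat = 0.707×8 = 5.656 mm, L = 2×118 = 236 mm. φR_n = 0.75 × 0.6 × 490 × 5.656 × 236 = 294.3 kN.
Base metal shear (6 mm plate): yield φR_n = 1.0×0.6×300×6×236 = 254.9 kN; rupture φR_n = 0.75×0.6×450×6×236 = 286.7 kN; take 254.9 kN (yield).
Tension yield (gross): A_g = 97×6 = 582 mm². φR_n = 0.90 × 300 × 582 = 157.1 kN.
Governing: min(294.3, 254.9, 157.1) = 157.1 kN → gross-section yield.

157.1 kN (gross-section yield governs)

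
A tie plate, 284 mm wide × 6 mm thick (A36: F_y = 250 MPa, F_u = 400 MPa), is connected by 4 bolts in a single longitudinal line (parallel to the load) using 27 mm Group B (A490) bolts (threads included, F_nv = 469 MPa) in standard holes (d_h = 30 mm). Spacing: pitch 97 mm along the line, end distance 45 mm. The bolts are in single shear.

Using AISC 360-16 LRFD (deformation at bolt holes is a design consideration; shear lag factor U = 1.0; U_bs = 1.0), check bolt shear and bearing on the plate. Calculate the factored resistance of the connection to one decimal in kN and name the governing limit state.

Bolt shear: A_b = π(27)²/4 = 572.56 mm². φR_n = 0.75 × 469 × 572.56 × 4 × 1 = 805.6 kN.
Bearing (6 mm plate, F_u = 400 MPa): end bolts L_c = 45 − 30/2 = 30, R_n = min(1.2×30×6×400, 2.4×27×6×400) = 86.4 kN/bolt; interior L_c = 97 − 30 = 67, R_n = 155.52 kN/bolt. φR_n = 0.75 × (1×86.4 + 3×155.52) = 414.7 kN.
Governing: min(805.6, 414.7) = 414.7 kN → bearing.

414.7 kN (bearing governs)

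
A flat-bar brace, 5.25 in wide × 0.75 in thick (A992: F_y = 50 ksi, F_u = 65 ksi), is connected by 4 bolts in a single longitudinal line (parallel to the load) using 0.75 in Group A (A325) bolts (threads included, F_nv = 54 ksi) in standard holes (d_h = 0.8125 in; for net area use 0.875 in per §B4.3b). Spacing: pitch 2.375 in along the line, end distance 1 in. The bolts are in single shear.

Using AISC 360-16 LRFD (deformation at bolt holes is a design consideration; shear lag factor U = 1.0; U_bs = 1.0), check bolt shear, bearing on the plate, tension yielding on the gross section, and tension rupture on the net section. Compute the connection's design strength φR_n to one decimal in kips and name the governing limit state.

Bolt shear: A_b = π(0.75)²/4 = 0.44179 in². φR_n = 0.75 × 54 × 0.44179 × 4 × 1 = 71.6 kips.
Bearing (0.75 in plate, F_u = 65 ksi): end bolts L_c = 1 − 0.8125/2 = 0.59375, R_n = min(1.2×0.59375×0.75×65, 2.4×0.75×0.75×65) = 34.734 kips/bolt; interior L_c = 2.375 − 0.8125 = 1.5625, R_n = 87.75 kips/bolt. φR_n = 0.75 × (1×34.734 + 3×87.75) = 223.5 kips.
Tension yield (gross): A_g = 5.25×0.75 = 3.9375 in². φR_n = 0.90 × 50 × 3.9375 = 177.2 kips.
Tension rupture (net): A_n = (5.25 − 1×0.875)×0.75 = 3.2813 in² (U = 1.0, A_e = A_n). φR_n = 0.75 × 65 × 3.2813 = 160.0 kips.
Governing: min(71.6, 223.5, 177.2, 160.0) = 71.6 kips → bolt shear.

71.6 kips (bolt shear governs)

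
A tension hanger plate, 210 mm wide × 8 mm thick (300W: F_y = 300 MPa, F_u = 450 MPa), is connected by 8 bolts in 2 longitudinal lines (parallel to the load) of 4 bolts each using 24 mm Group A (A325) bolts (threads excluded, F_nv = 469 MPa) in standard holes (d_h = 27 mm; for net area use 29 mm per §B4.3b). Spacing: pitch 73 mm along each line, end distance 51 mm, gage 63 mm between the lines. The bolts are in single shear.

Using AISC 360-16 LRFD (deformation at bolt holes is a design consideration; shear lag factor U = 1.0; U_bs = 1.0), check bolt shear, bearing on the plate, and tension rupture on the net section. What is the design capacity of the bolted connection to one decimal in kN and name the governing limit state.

410.4 kN (net-section rupture governs)

Bolt shear: A_b = π(24)²/4 = 452.39 mm². φR_n = 0.75 × 469 × 452.39 × 8 × 1 = 1273.0 kN.
Bearing (8 mm plate, F_u = 450 MPa): end bolts L_c = 51 − 27/2 = 37.5, R_n = min(1.2×37.5×8×450, 2.4×24×8×450) = 162 kN/bolt; interior L_c = 73 − 27 = 46, R_n = 198.72 kN/bolt. φR_n = 0.75 × (2×162 + 6×198.72) = 1137.2 kN.
Tension rupture (net): A_n = (210 − 2×29)×8 = 1216 mm² (U = 1.0, A_e = A_n). φR_n = 0.75 × 450 × 1216 = 410.4 kN.
Governing: min(1273.0, 1137.2, 410.4) = 410.4 kN → net-section rupture.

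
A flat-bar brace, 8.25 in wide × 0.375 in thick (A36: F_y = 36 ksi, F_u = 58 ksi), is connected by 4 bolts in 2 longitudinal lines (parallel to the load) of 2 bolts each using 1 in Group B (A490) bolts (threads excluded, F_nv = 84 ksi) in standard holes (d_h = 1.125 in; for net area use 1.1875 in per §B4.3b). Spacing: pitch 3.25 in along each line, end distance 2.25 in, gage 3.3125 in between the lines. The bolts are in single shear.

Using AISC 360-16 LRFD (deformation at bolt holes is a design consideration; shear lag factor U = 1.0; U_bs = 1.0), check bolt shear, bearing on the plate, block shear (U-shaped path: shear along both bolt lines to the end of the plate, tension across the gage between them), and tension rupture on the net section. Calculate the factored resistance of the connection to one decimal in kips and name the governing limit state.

Bolt shear: A_b = π(1)²/4 = 0.7854 in². φR_n = 0.75 × 84 × 0.7854 × 4 × 1 = 197.9 kips.
Bearing (0.375 in plate, F_u = 58 ksi): end bolts L_c = 2.25 − 1.125/2 = 1.6875, R_n = min(1.2×1.6875×0.375×58, 2.4×1×0.375×58) = 44.044 kips/bolt; interior L_c = 3.25 − 1.125 = 2.125, R_n = 52.2 kips/bolt. φR_n = 0.75 × (2×44.044 + 2×52.2) = 144.4 kips.
Block shear: shear path 2×[2.25+1×3.25] = 2×5.5 in, A_gv = 4.125, A_nv = 2×(5.5 − 1.5×1.1875)×0.375 = 2.7891 in²; tension across gage: (3.3125 − 1×1.1875)×0.375 = 0.79688 in². R_n = min(0.6×58×2.7891, 0.6×36×4.125) + 1.0×58×0.79688 = min(97.061, 89.1) + 46.219 = 135.32 kips. φR_n = 0.75 × 135.32 = 101.5 kips.
Tension rupture (net): A_n = (8.25 − 2×1.1875)×0.375 = 2.2031 in² (U = 1.0, A_e = A_n). φR_n = 0.75 × 58 × 2.2031 = 95.8 kips.
Governing: min(197.9, 144.4, 101.5, 95.8) = 95.8 kips → net-section rupture.

95.8 kips (net-section rupture governs)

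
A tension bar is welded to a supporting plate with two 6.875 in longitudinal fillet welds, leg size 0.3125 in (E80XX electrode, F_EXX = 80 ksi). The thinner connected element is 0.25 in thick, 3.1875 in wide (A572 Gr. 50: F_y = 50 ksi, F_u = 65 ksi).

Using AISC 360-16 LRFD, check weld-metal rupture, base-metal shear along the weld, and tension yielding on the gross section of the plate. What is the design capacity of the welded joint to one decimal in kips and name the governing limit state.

Weld metal: throat = 0.707×0.3125 = 0.22094 in, L = 2×6.875 = 13.75 in. φR_n = 0.75 × 0.6 × 80 × 0.22094 × 13.75 = 109.4 kips.
Base metal shear (0.25 in plate): yield φR_n = 1.0×0.6×50×0.25×13.75 = 103.1 kips; rupture φR_n = 0.75×0.6×65×0.25×13.75 = 100.5 kips; take 100.5 kips (rupture).
Tension yield (gross): A_g = 3.1875×0.25 = 0.79688 in². φR_n = 0.90 × 50 × 0.79688 = 35.9 kips.
Governing: min(109.4, 100.5, 35.9) = 35.9 kips → gross-section yield.

35.9 kips (gross-section yield governs)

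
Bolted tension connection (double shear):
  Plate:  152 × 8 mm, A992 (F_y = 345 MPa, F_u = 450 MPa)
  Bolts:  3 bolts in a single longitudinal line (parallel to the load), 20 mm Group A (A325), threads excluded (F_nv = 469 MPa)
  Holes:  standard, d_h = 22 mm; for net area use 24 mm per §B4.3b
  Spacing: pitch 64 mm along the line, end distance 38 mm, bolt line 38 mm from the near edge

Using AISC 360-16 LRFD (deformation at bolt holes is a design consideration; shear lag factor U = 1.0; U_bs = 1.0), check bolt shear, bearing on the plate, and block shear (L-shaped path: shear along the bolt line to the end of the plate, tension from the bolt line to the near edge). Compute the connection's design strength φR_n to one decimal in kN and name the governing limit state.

Bolt shear: A_b = π(20)²/4 = 314.16 mm². φR_n = 0.75 × 469 × 314.16 × 3 × 2 = 663.0 kN.
Bearing (8 mm plate, F_u = 450 MPa): end bolts L_c = 38 − 22/2 = 27, R_n = min(1.2×27×8×450, 2.4×20×8×450) = 116.64 kN/bolt; interior L_c = 64 − 22 = 42, R_n = 172.8 kN/bolt. φR_n = 0.75 × (1×116.64 + 2×172.8) = 346.7 kN.
Block shear: shear path 1×[38+2×64] = 1×166 mm, A_gv = 1328, A_nv = 1×(166 − 2.5×24)×8 = 848 mm²; tension to near edge: (38 − 0.5×24)×8 = 208 mm². R_n = min(0.6×450×848, 0.6×345×1328) + 1.0×450×208 = min(228.96, 274.9) + 93.6 = 322.56 kN. φR_n = 0.75 × 322.56 = 241.9 kN.
Governing: min(663.0, 346.7, 241.9) = 241.9 kN → block shear.

241.9 kN (block shear governs)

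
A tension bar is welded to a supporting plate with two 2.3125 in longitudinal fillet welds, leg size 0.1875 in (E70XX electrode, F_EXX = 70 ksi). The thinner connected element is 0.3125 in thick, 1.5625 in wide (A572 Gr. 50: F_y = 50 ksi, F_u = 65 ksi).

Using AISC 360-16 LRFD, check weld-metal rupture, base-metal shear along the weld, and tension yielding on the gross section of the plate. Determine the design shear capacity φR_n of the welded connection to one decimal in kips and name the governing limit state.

19.3 kips (weld metal governs)

Weld metal: throat = 0.707×0.1875 = 0.13256 in, L = 2×2.3125 = 4.625 in. φR_n = 0.75 × 0.6 × 70 × 0.13256 × 4.625 = 19.3 kips.
Base metal shear (0.3125 in plate): yield φR_n = 1.0×0.6×50×0.3125×4.625 = 43.4 kips; rupture φR_n = 0.75×0.6×65×0.3125×4.625 = 42.3 kips; take 42.3 kips (rupture).
Tension yield (gross): A_g = 1.5625×0.3125 = 0.48828 in². φR_n = 0.90 × 50 × 0.48828 = 22.0 kips.
Governing: min(19.3, 42.3, 22.0) = 19.3 kips → weld metal.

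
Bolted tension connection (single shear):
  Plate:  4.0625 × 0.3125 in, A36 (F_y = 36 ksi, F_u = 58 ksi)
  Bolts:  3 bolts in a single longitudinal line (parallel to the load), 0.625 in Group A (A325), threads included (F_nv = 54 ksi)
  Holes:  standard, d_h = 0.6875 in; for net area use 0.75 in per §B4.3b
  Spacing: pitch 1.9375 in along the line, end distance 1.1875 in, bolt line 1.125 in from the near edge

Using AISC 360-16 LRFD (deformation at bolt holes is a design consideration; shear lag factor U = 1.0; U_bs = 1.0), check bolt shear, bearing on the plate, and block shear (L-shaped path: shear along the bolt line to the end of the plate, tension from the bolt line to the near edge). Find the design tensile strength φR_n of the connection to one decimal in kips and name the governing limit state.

Bolt shear: A_b = π(0.625)²/4 = 0.3068 in². φR_n = 0.75 × 54 × 0.3068 × 3 × 1 = 37.3 kips.
Bearing (0.3125 in plate, F_u = 58 ksi): end bolts L_c = 1.1875 − 0.6875/2 = 0.84375, R_n = min(1.2×0.84375×0.3125×58, 2.4×0.625×0.3125×58) = 18.352 kips/bolt; interior L_c = 1.9375 − 0.6875 = 1.25, R_n = 27.188 kips/bolt. φR_n = 0.75 × (1×18.352 + 2×27.188) = 54.5 kips.
Block shear: shear path 1×[1.1875+2×1.9375] = 1×5.0625 in, A_gv = 1.582, A_nv = 1×(5.0625 − 2.5×0.75)×0.3125 = 0.99609 in²; tension to near edge: (1.125 − 0.5×0.75)×0.3125 = 0.23438 in². R_n = min(0.6×58×0.99609, 0.6×36×1.582) + 1.0×58×0.23438 = min(34.664, 34.171) + 13.594 = 47.765 kips. φR_n = 0.75 × 47.765 = 35.8 kips.
Governing: min(37.3, 54.5, 35.8) = 35.8 kips → block shear.

35.8 kips (block shear governs)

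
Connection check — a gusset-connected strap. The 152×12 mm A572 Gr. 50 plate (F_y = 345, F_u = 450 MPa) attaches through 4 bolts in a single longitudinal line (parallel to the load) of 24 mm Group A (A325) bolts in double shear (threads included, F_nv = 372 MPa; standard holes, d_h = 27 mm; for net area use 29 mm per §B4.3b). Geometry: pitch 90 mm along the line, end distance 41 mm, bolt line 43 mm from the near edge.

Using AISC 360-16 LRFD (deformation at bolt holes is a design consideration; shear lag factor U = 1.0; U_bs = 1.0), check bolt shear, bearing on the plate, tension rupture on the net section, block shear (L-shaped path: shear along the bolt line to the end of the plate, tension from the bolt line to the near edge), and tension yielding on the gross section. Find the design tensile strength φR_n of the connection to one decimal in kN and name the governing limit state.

Bolt shear: A_b = π(24)²/4 = 452.39 mm². φR_n = 0.75 × 372 × 452.39 × 4 × 2 = 1009.7 kN.
Bearing (12 mm plate, F_u = 450 MPa): end bolts L_c = 41 − 27/2 = 27.5, R_n = min(1.2×27.5×12×450, 2.4×24×12×450) = 178.2 kN/bolt; interior L_c = 90 − 27 = 63, R_n = 311.04 kN/bolt. φR_n = 0.75 × (1×178.2 + 3×311.04) = 833.5 kN.
Tension rupture (net): A_n = (152 − 1×29)×12 = 1476 mm² (U = 1.0, A_e = A_n). φR_n = 0.75 × 450 × 1476 = 498.2 kN.
Block shear: shear path 1×[41+3×90] = 1×311 mm, A_gv = 3732, A_nv = 1×(311 − 3.5×29)×12 = 2514 mm²; tension to near edge: (43 − 0.5×29)×12 = 342 mm². R_n = min(0.6×450×2514, 0.6×345×3732) + 1.0×450×342 = min(678.78, 772.52) + 153.9 = 832.68 kN. φR_n = 0.75 × 832.68 = 624.5 kN.
Tension yield (gross): A_g = 152×12 = 1824 mm². φR_n = 0.90 × 345 × 1824 = 566.4 kN.
Governing: min(1009.7, 833.5, 498.2, 624.5, 566.4) = 498.2 kN → net-section rupture.

498.2 kN (net-section rupture governs)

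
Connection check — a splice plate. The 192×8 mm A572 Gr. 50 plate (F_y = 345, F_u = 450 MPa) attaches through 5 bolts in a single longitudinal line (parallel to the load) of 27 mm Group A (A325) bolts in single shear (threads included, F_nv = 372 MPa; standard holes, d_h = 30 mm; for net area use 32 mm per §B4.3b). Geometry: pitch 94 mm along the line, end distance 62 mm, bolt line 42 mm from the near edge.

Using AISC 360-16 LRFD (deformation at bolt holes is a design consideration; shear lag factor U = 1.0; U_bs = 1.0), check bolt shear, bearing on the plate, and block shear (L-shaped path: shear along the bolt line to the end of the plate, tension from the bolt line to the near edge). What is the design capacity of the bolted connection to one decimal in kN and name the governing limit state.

546.5 kN (block shear governs)

Bolt shear: A_b = π(27)²/4 = 572.56 mm². φR_n = 0.75 × 372 × 572.56 × 5 × 1 = 798.7 kN.
Bearing (8 mm plate, F_u = 450 MPa): end bolts L_c = 62 − 30/2 = 47, R_n = min(1.2×47×8×450, 2.4×27×8×450) = 203.04 kN/bolt; interior L_c = 94 − 30 = 64, R_n = 233.28 kN/bolt. φR_n = 0.75 × (1×203.04 + 4×233.28) = 852.1 kN.
Block shear: shear path 1×[62+4×94] = 1×438 mm, A_gv = 3504, A_nv = 1×(438 − 4.5×32)×8 = 2352 mm²; tension to near edge: (42 − 0.5×32)×8 = 208 mm². R_n = min(0.6×450×2352, 0.6×345×3504) + 1.0×450×208 = min(635.04, 725.33) + 93.6 = 728.64 kN. φR_n = 0.75 × 728.64 = 546.5 kN.
Governing: min(798.7, 852.1, 546.5) = 546.5 kN → block shear.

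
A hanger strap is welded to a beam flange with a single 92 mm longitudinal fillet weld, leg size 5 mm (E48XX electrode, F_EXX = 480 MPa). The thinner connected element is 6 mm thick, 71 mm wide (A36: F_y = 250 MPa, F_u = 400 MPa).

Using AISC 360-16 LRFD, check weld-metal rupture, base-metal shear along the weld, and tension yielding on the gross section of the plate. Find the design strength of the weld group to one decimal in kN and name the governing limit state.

Weld metal: throat = 0.707×5 = 3.535 mm, L = 92 mm. φR_n = 0.75 × 0.6 × 480 × 3.535 × 92 = 70.2 kN.
Base metal shear (6 mm plate): yield φR_n = 1.0×0.6×250×6×92 = 82.8 kN; rupture φR_n = 0.75×0.6×400×6×92 = 99.4 kN; take 82.8 kN (yield).
Tension yield (gross): A_g = 71×6 = 426 mm². φR_n = 0.90 × 250 × 426 = 95.9 kN.
Governing: min(70.2, 82.8, 95.9) = 70.2 kN → weld metal.

70.2 kN (weld metal governs)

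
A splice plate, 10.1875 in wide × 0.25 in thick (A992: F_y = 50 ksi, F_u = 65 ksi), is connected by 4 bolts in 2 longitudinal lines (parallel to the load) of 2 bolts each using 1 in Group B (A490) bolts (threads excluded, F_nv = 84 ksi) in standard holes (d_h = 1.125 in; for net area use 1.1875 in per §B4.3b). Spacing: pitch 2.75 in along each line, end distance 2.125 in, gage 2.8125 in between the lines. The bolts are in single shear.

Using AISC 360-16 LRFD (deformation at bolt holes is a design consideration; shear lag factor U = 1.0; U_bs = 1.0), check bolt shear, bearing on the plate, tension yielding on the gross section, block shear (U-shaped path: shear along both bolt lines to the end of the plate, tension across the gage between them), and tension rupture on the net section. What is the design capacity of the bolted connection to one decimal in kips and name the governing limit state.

65.1 kips (block shear governs)

Bolt shear: A_b = π(1)²/4 = 0.7854 in². φR_n = 0.75 × 84 × 0.7854 × 4 × 1 = 197.9 kips.
Bearing (0.25 in plate, F_u = 65 ksi): end bolts L_c = 2.125 − 1.125/2 = 1.5625, R_n = min(1.2×1.5625×0.25×65, 2.4×1×0.25×65) = 30.469 kips/bolt; interior L_c = 2.75 − 1.125 = 1.625, R_n = 31.688 kips/bolt. φR_n = 0.75 × (2×30.469 + 2×31.688) = 93.2 kips.
Tension yield (gross): A_g = 10.1875×0.25 = 2.5469 in². φR_n = 0.90 × 50 × 2.5469 = 114.6 kips.
Block shear: shear path 2×[2.125+1×2.75] = 2×4.875 in, A_gv = 2.4375, A_nv = 2×(4.875 − 1.5×1.1875)×0.25 = 1.5469 in²; tension across gage: (2.8125 − 1×1.1875)×0.25 = 0.40625 in². R_n = min(0.6×65×1.5469, 0.6×50×2.4375) + 1.0×65×0.40625 = min(60.329, 73.125) + 26.406 = 86.735 kips. φR_n = 0.75 × 86.735 = 65.1 kips.
Tension rupture (net): A_n = (10.1875 − 2×1.1875)×0.25 = 1.9531 in² (U = 1.0, A_e = A_n). φR_n = 0.75 × 65 × 1.9531 = 95.2 kips.
Governing: min(197.9, 93.2, 114.6, 65.1, 95.2) = 65.1 kips → block shear.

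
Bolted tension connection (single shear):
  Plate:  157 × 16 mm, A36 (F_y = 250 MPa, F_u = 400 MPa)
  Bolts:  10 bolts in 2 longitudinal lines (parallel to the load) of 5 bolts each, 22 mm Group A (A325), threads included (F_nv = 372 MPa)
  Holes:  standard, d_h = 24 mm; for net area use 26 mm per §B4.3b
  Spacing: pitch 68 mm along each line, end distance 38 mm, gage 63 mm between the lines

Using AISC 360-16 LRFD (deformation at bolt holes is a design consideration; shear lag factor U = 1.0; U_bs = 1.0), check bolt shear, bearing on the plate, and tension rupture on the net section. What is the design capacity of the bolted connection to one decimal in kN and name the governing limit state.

504.0 kN (net-section rupture governs)

Bolt shear: A_b = π(22)²/4 = 380.13 mm². φR_n = 0.75 × 372 × 380.13 × 10 × 1 = 1060.6 kN.
Bearing (16 mm plate, F_u = 400 MPa): end bolts L_c = 38 − 24/2 = 26, R_n = min(1.2×26×16×400, 2.4×22×16×400) = 199.68 kN/bolt; interior L_c = 68 − 24 = 44, R_n = 337.92 kN/bolt. φR_n = 0.75 × (2×199.68 + 8×337.92) = 2327.0 kN.
Tension rupture (net): A_n = (157 − 2×26)×16 = 1680 mm² (U = 1.0, A_e = A_n). φR_n = 0.75 × 400 × 1680 = 504.0 kN.
Governing: min(1060.6, 2327.0, 504.0) = 504.0 kN → net-section rupture.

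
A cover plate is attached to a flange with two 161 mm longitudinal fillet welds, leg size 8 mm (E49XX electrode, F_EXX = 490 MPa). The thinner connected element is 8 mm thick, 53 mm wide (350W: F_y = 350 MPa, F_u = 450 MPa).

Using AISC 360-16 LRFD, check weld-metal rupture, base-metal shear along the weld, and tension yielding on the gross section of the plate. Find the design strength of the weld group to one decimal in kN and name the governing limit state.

Weld metal: throat = 0.707×8 = 5.656 mm, L = 2×161 = 322 mm. φR_n = 0.75 × 0.6 × 490 × 5.656 × 322 = 401.6 kN.
Base metal shear (8 mm plate): yield φR_n = 1.0×0.6×350×8×322 = 541.0 kN; rupture φR_n = 0.75×0.6×450×8×322 = 521.6 kN; take 521.6 kN (rupture).
Tension yield (gross): A_g = 53×8 = 424 mm². φR_n = 0.90 × 350 × 424 = 133.6 kN.
Governing: min(401.6, 521.6, 133.6) = 133.6 kN → gross-section yield.

133.6 kN (gross-section yield governs)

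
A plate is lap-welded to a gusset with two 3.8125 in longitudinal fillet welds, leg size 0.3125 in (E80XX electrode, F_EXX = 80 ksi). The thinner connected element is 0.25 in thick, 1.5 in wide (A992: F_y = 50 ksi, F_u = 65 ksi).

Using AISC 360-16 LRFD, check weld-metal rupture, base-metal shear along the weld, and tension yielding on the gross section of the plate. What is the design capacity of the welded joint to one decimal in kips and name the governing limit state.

Weld metal: throat = 0.707×0.3125 = 0.22094 in, L = 2×3.8125 = 7.625 in. φR_n = 0.75 × 0.6 × 80 × 0.22094 × 7.625 = 60.6 kips.
Base metal shear (0.25 in plate): yield φR_n = 1.0×0.6×50×0.25×7.625 = 57.2 kips; rupture φR_n = 0.75×0.6×65×0.25×7.625 = 55.8 kips; take 55.8 kips (rupture).
Tension yield (gross): A_g = 1.5×0.25 = 0.375 in². φR_n = 0.90 × 50 × 0.375 = 16.9 kips.
Governing: min(60.6, 55.8, 16.9) = 16.9 kips → gross-section yield.

16.9 kips (gross-section yield governs)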